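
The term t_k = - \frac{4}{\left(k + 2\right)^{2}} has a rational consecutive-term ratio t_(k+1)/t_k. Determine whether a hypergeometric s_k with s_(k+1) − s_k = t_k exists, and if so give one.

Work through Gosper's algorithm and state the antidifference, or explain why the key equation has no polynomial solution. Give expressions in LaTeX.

none (Gosper's algorithm certifies no s_k)

Ratio r(k) = (k + 2)**2/(k + 3)**2.
Normal form (A,B,C) = (k**2 + 4*k + 4, k**2 + 6*k + 9, 1).
f must satisfy (k**2 + 4*k + 4)·f(k+1) − (k**2 + 4*k + 4)·f(k) = 1.
From deg A=2, deg B=2, deg C=0: d=0.
Write f(k) = c0. Then LHS − RHS = -1, requiring -1 = 0: contradictory. No certificate.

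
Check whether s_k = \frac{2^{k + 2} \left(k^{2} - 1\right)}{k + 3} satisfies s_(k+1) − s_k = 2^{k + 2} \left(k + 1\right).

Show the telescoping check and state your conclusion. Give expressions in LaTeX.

s_(k+1) = 2**(k + 3)*k*(k + 2)/(k + 4)
s_(k+1) − s_k = 2**(k + 2)*(k**3 + 6*k**2 + 13*k + 4)/(k**2 + 7*k + 12)
(s_(k+1) − s_k) − t_k = 2**(k + 3)*(-k**2 - 3*k - 4)/(k**2 + 7*k + 12)

Invalid: residual \frac{2^{k + 3} \left(- k^{2} - 3 k - 4\right)}{k^{2} + 7 k + 12} ≠ 0.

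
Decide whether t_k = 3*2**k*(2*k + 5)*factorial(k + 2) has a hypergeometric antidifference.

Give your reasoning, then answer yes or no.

Step 1: r(k) = 2*(k + 3)*(2*k + 7)/(2*k + 5).
Take A(k)=2*k + 6, B(k)=1, C(k)=k + 5/2.
Need (2*k + 6)·f(k+1) − (1)·f(k) = k + 5/2.
deg f ≤ 0 (via 1,0,1).
Coefficient equations give f(k) = 1/2.
Get s_k = R·t_k = 3*2**k*factorial(k + 2) with R(k) = B(k−1)f(k)/C(k) = 1/(2*k + 5).
s_(k+1) − s_k = 3*2**k*(2*k + 5)*factorial(k + 2) = t_k.

Yes. s_k = 3*2**k*factorial(k + 2).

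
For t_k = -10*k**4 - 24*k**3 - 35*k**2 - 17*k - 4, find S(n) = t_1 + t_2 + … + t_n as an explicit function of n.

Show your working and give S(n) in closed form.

S(n) = n*(-2*n**4 - 11*n**3 - 27*n**2 - 32*n - 18)

t_(k+1)/t_k = (10*k**4 + 64*k**3 + 167*k**2 + 199*k + 90)/(10*k**4 + 24*k**3 + 35*k**2 + 17*k + 4).
So A=1 and B=1, with C=k**4 + 12*k**3/5 + 7*k**2/2 + 17*k/10 + 2/5.
Solve (1)·f(k+1) − (1)·f(k) = k**4 + 12*k**3/5 + 7*k**2/2 + 17*k/10 + 2/5.
From deg A=0, deg B=0, deg C=4: d=5.
A polynomial solution: f(k) = k*(2*k**4 + k**3 + 3*k**2 - 3*k + 1)/10.
R(k) = B(k−1)·f(k)/C(k) = k*(2*k**4 + k**3 + 3*k**2 - 3*k + 1)/(10*k**4 + 24*k**3 + 35*k**2 + 17*k + 4); s_k = R·t_k = k*(-2*k**4 - k**3 - 3*k**2 + 3*k - 1).
Δs = -10*k**4 - 24*k**3 - 35*k**2 - 17*k - 4, as required.
Telescope: S(n) = s_(n+1) − s_(1) = -2*n**5 - 11*n**4 - 27*n**3 - 32*n**2 - 18*n - 4 − (-4) = n*(-2*n**4 - 11*n**3 - 27*n**2 - 32*n - 18).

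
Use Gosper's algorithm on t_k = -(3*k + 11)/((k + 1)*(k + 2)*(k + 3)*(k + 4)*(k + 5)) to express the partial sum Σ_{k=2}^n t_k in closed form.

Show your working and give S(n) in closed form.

S(n) = (-n**3 - 10*n**2 - 31*n + 42)/(72*(n**3 + 10*n**2 + 31*n + 30))

r(k) = (k + 1)*(3*k + 14)/((k + 6)*(3*k + 11)) after simplifying.
Normal form (A,B,C) = (k + 1, k + 6, k + 11/3).
Need (k + 1)·f(k+1) − (k + 5)·f(k) = k + 11/3.
Bound: deg f ≤ 4.
Solving with deg f ≤ 4: f(k) = k*(k + 3)*(k**2 + 7*k + 14)/24.
R(k) = B(k−1)·f(k)/C(k) = k*(k + 3)*(k + 5)*(k**2 + 7*k + 14)/(8*(3*k + 11)); s_k = R·t_k = k*(-k**2 - 7*k - 14)/(8*(k**3 + 7*k**2 + 14*k + 8)).
Δs = (-3*k - 11)/(k**5 + 15*k**4 + 85*k**3 + 225*k**2 + 274*k + 120), as required.
Telescope: S(n) = s_(n+1) − s_(2) = (-n**3 - 10*n**2 - 31*n - 22)/(8*(n**3 + 10*n**2 + 31*n + 30)) − (-1/9) = (-n**3 - 10*n**2 - 31*n + 42)/(72*(n**3 + 10*n**2 + 31*n + 30)).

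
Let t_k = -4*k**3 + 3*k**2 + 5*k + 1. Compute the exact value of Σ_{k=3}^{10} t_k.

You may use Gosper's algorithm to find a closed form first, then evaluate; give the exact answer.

r(k) = (4*k**3 + 9*k**2 + k - 5)/(4*k**3 - 3*k**2 - 5*k - 1) after simplifying.
Normal form (A,B,C) = (1, 1, k**3 - 3*k**2/4 - 5*k/4 - 1/4).
Set up (1)·f(k+1) − (1)·f(k) − (k**3 - 3*k**2/4 - 5*k/4 - 1/4) = 0.
Bound: deg f ≤ 4.
Solve for f: f(k) = k*(k**3 - 3*k**2 + 1)/4 (degree 4 ≤ 4).
Then R = B(k−1)f/C = k*(k**3 - 3*k**2 + 1)/((4*k + 1)*(k**2 - k - 1)), so s_k = R(k)·t_k = -k**4 + 3*k**3 - k.
Verify: -4*k**3 + 3*k**2 + 5*k + 1 matches t_k.
Telescoping: Σ = s_(11) − s_(3) = -10659 − (-3) = -10656.

Σ = -10656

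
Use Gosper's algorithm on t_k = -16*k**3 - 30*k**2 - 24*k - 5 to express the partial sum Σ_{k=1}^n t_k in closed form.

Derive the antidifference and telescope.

The ratio is (16*k**3 + 78*k**2 + 132*k + 75)/(16*k**3 + 30*k**2 + 24*k + 5).
Normal form (A,B,C) = (1, 1, k**3 + 15*k**2/8 + 3*k/2 + 5/16).
f must satisfy (1)·f(k+1) − (1)·f(k) = k**3 + 15*k**2/8 + 3*k/2 + 5/16.
Degrees (0,0,3) ⇒ d ≤ 4.
A polynomial solution: f(k) = k*(4*k**3 + 2*k**2 + k - 2)/16.
So s_k = (B(k−1)f/C)·t_k = (k*(4*k**3 + 2*k**2 + k - 2)/(16*k**3 + 30*k**2 + 24*k + 5))·t_k = k*(-4*k**3 - 2*k**2 - k + 2).
Δs = -16*k**3 - 30*k**2 - 24*k - 5, as required.
Σ_(k=1)^n t_k = s_(n+1) − s_(1) = (-4*n**4 - 18*n**3 - 31*n**2 - 22*n - 5) − (-5), i.e. n*(-4*n**3 - 18*n**2 - 31*n - 22).

S(n) = n*(-4*n**3 - 18*n**2 - 31*n - 22)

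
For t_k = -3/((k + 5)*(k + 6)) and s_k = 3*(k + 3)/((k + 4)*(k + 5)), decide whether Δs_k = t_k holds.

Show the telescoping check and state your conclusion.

Invalid: residual 6/(k**3 + 15*k**2 + 74*k + 120) ≠ 0.

s_(k+1) = 3*(k + 4)/((k + 5)*(k + 6))
s_(k+1) − s_k = 3*(-k - 2)/(k**3 + 15*k**2 + 74*k + 120)
(s_(k+1) − s_k) − t_k = 6/(k**3 + 15*k**2 + 74*k + 120)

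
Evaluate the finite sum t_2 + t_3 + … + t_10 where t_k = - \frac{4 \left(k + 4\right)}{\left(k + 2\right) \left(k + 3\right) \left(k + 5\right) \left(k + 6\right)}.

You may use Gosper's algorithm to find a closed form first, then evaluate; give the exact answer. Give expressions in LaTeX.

Compute t_(k+1)/t_k: get (k + 2)*(k + 5)**2/((k + 4)**2*(k + 7)).
Take A(k)=k + 2, B(k)=k + 7, C(k)=k**2 + 8*k + 16.
Solve (k + 2)·f(k+1) − (k + 6)·f(k) = k**2 + 8*k + 16.
deg f ≤ 4 (via 1,1,2).
Coefficient equations give f(k) = k*(k + 3)*(k + 4)*(k + 7)/20.
Get s_k = R·t_k = k*(-k - 7)/(5*(k**2 + 7*k + 10)) with R(k) = B(k−1)f(k)/C(k) = k*(k + 3)*(k + 6)*(k + 7)/(20*(k + 4)).
Δs = 4*(-k - 4)/(k**4 + 16*k**3 + 91*k**2 + 216*k + 180), as required.
Σ_(k=2)^(10) t_k = s_(11) − s_(2) = -99/520 − (-9/70) = -45/728.

Σ = -45/728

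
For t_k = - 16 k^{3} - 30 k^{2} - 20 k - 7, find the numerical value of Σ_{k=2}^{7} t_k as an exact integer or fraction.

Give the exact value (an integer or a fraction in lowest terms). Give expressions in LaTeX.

Compute t_(k+1)/t_k: get (16*k**3 + 78*k**2 + 128*k + 73)/(16*k**3 + 30*k**2 + 20*k + 7).
So A=1 and B=1, with C=k**3 + 15*k**2/8 + 5*k/4 + 7/16.
Solve (1)·f(k+1) − (1)·f(k) = k**3 + 15*k**2/8 + 5*k/4 + 7/16.
deg f ≤ 4 (via 0,0,3).
A polynomial solution: f(k) = k*(4*k**3 + 2*k**2 - k + 2)/16.
Get s_k = R·t_k = k*(-4*k**3 - 2*k**2 + k - 2) with R(k) = B(k−1)f(k)/C(k) = k*(4*k**3 + 2*k**2 - k + 2)/(16*k**3 + 30*k**2 + 20*k + 7).
Check: Δs_k = -16*k**3 - 30*k**2 - 20*k - 7. ✓
Sum = s_(8) − s_(2); s_(8) = -17360, s_(2) = -80 ⇒ -17280.

Σ = -17280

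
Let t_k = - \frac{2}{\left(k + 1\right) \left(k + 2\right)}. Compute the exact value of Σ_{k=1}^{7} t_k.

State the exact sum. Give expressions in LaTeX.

Ratio r(k) = (k + 1)/(k + 3).
Normal form (A,B,C) = (k + 1, k + 3, 1).
Need (k + 1)·f(k+1) − (k + 2)·f(k) = 1.
deg f ≤ 1 (via 1,1,0).
Solving with deg f ≤ 1: f(k) = k.
Then R = B(k−1)f/C = k*(k + 2), so s_k = R(k)·t_k = -2*k/(k + 1).
s_(k+1) − s_k = -2/(k**2 + 3*k + 2) = t_k.
Sum = s_(8) − s_(1); s_(8) = -16/9, s_(1) = -1 ⇒ -7/9.

Σ = -7/9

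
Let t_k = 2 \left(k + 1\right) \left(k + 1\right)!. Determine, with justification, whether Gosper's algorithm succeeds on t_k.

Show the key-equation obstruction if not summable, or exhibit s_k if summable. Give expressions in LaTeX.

Step 1: r(k) = (k + 2)**2/(k + 1).
Factor: A=k + 2; B=1; C=k + 1.
Need (k + 2)·f(k+1) − (1)·f(k) = k + 1.
Bound: deg f ≤ 0.
Solving with deg f ≤ 0: f(k) = 1.
Certificate R = B(k−1)f/C = 1/(k + 1) gives s_k = 2*factorial(k + 1).
Check: Δs_k = 2*(k + 1)*factorial(k + 1). ✓

Yes. s_k = 2 \left(k + 1\right)!.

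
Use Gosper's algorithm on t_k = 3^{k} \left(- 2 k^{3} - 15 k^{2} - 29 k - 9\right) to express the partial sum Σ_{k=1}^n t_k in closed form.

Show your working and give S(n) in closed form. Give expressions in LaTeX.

S(n) = - 3 \cdot 3^{n} n^{3} - 18 \cdot 3^{n} n^{2} - 30 \cdot 3^{n} n - 6 \cdot 3^{n} + 6

Ratio r(k) = 3*(2*k**3 + 21*k**2 + 65*k + 55)/(2*k**3 + 15*k**2 + 29*k + 9).
So A=3 and B=1, with C=k**3 + 15*k**2/2 + 29*k/2 + 9/2.
Solve (3)·f(k+1) − (1)·f(k) = k**3 + 15*k**2/2 + 29*k/2 + 9/2.
d = 3 from the (0,0,3) case.
Solve for f: f(k) = (k**3 + 3*k**2 + k - 3)/2 (degree 3 ≤ 3).
Get s_k = R·t_k = 3**k*(-k**3 - 3*k**2 - k + 3) with R(k) = B(k−1)f(k)/C(k) = (k**3 + 3*k**2 + k - 3)/((2*k + 9)*(k**2 + 3*k + 1)).
Δs = 3**k*(-2*k**3 - 15*k**2 - 29*k - 9), as required.
Telescope: S(n) = s_(n+1) − s_(1) = 3**(n + 1)*(-n**3 - 6*n**2 - 10*n - 2) − (-6) = -3*3**n*n**3 - 18*3**n*n**2 - 30*3**n*n - 6*3**n + 6.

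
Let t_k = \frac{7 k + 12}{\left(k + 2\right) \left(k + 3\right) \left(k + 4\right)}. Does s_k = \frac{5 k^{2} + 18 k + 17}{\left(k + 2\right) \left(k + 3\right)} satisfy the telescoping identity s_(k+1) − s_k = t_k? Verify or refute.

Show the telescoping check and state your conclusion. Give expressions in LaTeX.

valid (s_(k+1) − s_k reduces to t_k)

s_(k+1) = (18*k + 5*(k + 1)**2 + 35)/((k + 3)*(k + 4))
s_(k+1) − s_k = (7*k + 12)/(k**3 + 9*k**2 + 26*k + 24)
(s_(k+1) − s_k) − t_k = 0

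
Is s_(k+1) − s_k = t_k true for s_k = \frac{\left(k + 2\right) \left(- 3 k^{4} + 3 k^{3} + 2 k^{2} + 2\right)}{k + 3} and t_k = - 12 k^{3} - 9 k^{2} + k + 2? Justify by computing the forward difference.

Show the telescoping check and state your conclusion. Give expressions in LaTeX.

s_(k+1) = (k + 3)*(-3*(k + 1)**4 + 3*(k + 1)**3 + 2*(k + 1)**2 + 2)/(k + 4)
s_(k+1) − s_k = (-12*k**5 - 84*k**4 - 158*k**3 - 71*k**2 + 21*k + 20)/(k**2 + 7*k + 12)
(s_(k+1) − s_k) − t_k = (9*k**4 + 48*k**3 + 28*k**2 - 5*k - 4)/(k**2 + 7*k + 12)

Invalid: residual \frac{9 k^{4} + 48 k^{3} + 28 k^{2} - 5 k - 4}{k^{2} + 7 k + 12} ≠ 0.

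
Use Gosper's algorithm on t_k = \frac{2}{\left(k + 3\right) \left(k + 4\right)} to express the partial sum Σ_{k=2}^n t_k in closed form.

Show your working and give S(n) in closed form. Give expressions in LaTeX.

Compute t_(k+1)/t_k: get (k + 3)/(k + 5).
Gosper form: A/B · C(k+1)/C(k) with A=k + 3, B=k + 5, C=1.
Need (k + 3)·f(k+1) − (k + 4)·f(k) = 1.
deg f ≤ 1 (via 1,1,0).
Solve for f: f(k) = k/3 (degree 1 ≤ 1).
Then R = B(k−1)f/C = k*(k + 4)/3, so s_k = R(k)·t_k = 2*k/(3*(k + 3)).
Check: Δs_k = 2/(k**2 + 7*k + 12). ✓
Telescope: S(n) = s_(n+1) − s_(2) = 2*(n + 1)/(3*(n + 4)) − (4/15) = 2*(n - 1)/(5*(n + 4)).

S(n) = \frac{2 \left(n - 1\right)}{5 \left(n + 4\right)}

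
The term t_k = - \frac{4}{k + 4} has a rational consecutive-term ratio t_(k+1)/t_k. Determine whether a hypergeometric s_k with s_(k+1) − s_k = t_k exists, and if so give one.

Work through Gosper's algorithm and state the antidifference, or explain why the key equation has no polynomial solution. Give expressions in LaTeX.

Ratio r(k) = (k + 4)/(k + 5).
Gosper form: A/B · C(k+1)/C(k) with A=k + 4, B=k + 5, C=1.
f must satisfy (k + 4)·f(k+1) − (k + 4)·f(k) = 1.
d = 0 from the (1,1,0) case.
Write f(k) = c0. Then LHS − RHS = -1, requiring -1 = 0: contradictory. No certificate.

not Gosper-summable; s_k does not exist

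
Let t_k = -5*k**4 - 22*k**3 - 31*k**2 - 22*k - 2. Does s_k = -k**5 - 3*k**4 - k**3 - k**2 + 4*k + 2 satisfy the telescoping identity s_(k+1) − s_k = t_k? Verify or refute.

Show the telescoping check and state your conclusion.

s_(k+1) = k*(-k**4 - 8*k**3 - 23*k**2 - 32*k - 18)
s_(k+1) − s_k = -5*k**4 - 22*k**3 - 31*k**2 - 22*k - 2
(s_(k+1) − s_k) − t_k = 0

Valid — Δs_k = t_k.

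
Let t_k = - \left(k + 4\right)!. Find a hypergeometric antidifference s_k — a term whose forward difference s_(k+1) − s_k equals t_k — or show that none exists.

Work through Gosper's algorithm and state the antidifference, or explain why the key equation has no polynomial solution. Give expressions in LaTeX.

r(k) = k + 5 after simplifying.
Normal form (A,B,C) = (k + 5, 1, 1).
f must satisfy (k + 5)·f(k+1) − (1)·f(k) = 1.
Degrees (1,0,0) ⇒ d ≤ -1.
Bound -1 < 0, so the key equation has no polynomial solution.

none (Gosper's algorithm certifies no s_k)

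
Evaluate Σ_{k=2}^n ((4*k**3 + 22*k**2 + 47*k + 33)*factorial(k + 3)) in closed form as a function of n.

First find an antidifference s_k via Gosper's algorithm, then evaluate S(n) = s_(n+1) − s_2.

t_(k+1)/t_k = (4*k**4 + 50*k**3 + 239*k**2 + 518*k + 424)/(4*k**3 + 22*k**2 + 47*k + 33).
Normal form (A,B,C) = (k + 4, 1, k**3 + 11*k**2/2 + 47*k/4 + 33/4).
f must satisfy (k + 4)·f(k+1) − (1)·f(k) = k**3 + 11*k**2/2 + 47*k/4 + 33/4.
Bound: deg f ≤ 2.
Match coefficients ⇒ f(k) = (4*k**2 + 2*k + 3)/4.
Then R = B(k−1)f/C = (4*k**2 + 2*k + 3)/(4*k**3 + 22*k**2 + 47*k + 33), so s_k = R(k)·t_k = (4*k**2 + 2*k + 3)*factorial(k + 3).
s_(k+1) − s_k = (4*k**3 + 22*k**2 + 47*k + 33)*factorial(k + 3) = t_k.
Σ_(k=2)^n t_k = s_(n+1) − s_(2) = ((4*n**2 + 10*n + 9)*factorial(n + 4)) − (2760), i.e. 4*n**2*factorial(n + 4) + 10*n*factorial(n + 4) + 9*factorial(n + 4) - 2760.

S(n) = 4*n**2*factorial(n + 4) + 10*n*factorial(n + 4) + 9*factorial(n + 4) - 2760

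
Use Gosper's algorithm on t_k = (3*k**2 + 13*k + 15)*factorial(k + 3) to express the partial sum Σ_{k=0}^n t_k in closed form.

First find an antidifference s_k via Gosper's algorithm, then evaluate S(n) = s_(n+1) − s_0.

t_(k+1)/t_k = (k + 4)*(13*k + 3*(k + 1)**2 + 28)/(3*k**2 + 13*k + 15).
Normal form (A,B,C) = (k + 4, 1, k**2 + 13*k/3 + 5).
Key eq: (k + 4)·f(k+1) = (1)·f(k) + (k**2 + 13*k/3 + 5).
Bound: deg f ≤ 1.
A polynomial solution: f(k) = (3*k + 1)/3.
Certificate R = B(k−1)f/C = (3*k + 1)/(3*k**2 + 13*k + 15) gives s_k = (3*k + 1)*factorial(k + 3).
Verify: (3*k**2 + 13*k + 15)*factorial(k + 3) matches t_k.
Telescope: S(n) = s_(n+1) − s_(0) = (3*n + 4)*factorial(n + 4) − (6) = 3*n*factorial(n + 4) + 4*factorial(n + 4) - 6.

S(n) = 3*n*factorial(n + 4) + 4*factorial(n + 4) - 6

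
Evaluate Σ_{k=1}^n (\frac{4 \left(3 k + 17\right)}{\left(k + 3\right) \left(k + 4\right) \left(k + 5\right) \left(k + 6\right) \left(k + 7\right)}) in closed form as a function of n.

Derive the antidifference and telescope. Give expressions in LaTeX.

r(k) = (k + 3)*(3*k + 20)/((k + 8)*(3*k + 17)) after simplifying.
Gosper form: A/B · C(k+1)/C(k) with A=k + 3, B=k + 8, C=k + 17/3.
Need (k + 3)·f(k+1) − (k + 7)·f(k) = k + 17/3.
deg f ≤ 4 (via 1,1,1).
Match coefficients ⇒ f(k) = k*(k + 5)*(k**2 + 13*k + 54)/216.
Then R = B(k−1)f/C = k*(k + 5)*(k + 7)*(k**2 + 13*k + 54)/(72*(3*k + 17)), so s_k = R(k)·t_k = k*(k**2 + 13*k + 54)/(18*(k**3 + 13*k**2 + 54*k + 72)).
Δs = 4*(3*k + 17)/(k**5 + 25*k**4 + 245*k**3 + 1175*k**2 + 2754*k + 2520), as required.
Evaluate: s_(n+1) = (n**3 + 16*n**2 + 83*n + 68)/(18*(n**3 + 16*n**2 + 83*n + 140)); subtract s_(1) = 17/630 ⇒ S(n) = n*(n**2 + 16*n + 83)/(35*(n**3 + 16*n**2 + 83*n + 140)).

S(n) = \frac{n \left(n^{2} + 16 n + 83\right)}{35 \left(n^{3} + 16 n^{2} + 83 n + 140\right)}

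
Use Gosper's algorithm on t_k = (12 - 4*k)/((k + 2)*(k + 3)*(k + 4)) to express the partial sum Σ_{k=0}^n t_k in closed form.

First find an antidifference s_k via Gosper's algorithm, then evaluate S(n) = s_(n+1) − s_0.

Compute t_(k+1)/t_k: get (k - 2)*(k + 2)/((k - 3)*(k + 5)).
Normal form (A,B,C) = (k + 2, k + 5, k - 3).
Need (k + 2)·f(k+1) − (k + 4)·f(k) = k - 3.
deg f ≤ 2 (via 1,1,1).
Solving with deg f ≤ 2: f(k) = -k*(k + 17)/12.
Get s_k = R·t_k = k*(k + 17)/(3*(k + 2)*(k + 3)) with R(k) = B(k−1)f(k)/C(k) = -k*(k + 4)*(k + 17)/(12*(k - 3)).
s_(k+1) − s_k = 4*(3 - k)/(k**3 + 9*k**2 + 26*k + 24) = t_k.
Evaluate: s_(n+1) = (n**2 + 19*n + 18)/(3*(n**2 + 7*n + 12)); subtract s_(0) = 0 ⇒ S(n) = (n**2 + 19*n + 18)/(3*(n**2 + 7*n + 12)).

S(n) = (n**2 + 19*n + 18)/(3*(n**2 + 7*n + 12))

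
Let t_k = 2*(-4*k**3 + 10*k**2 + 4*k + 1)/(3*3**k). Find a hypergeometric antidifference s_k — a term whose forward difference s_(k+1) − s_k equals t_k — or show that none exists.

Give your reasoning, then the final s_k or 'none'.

s_k = 2*(2*k**3 - 2*k**2 - k - 1)/3**k

t_(k+1)/t_k = (4*k**3 + 2*k**2 - 12*k - 11)/(3*(4*k**3 - 10*k**2 - 4*k - 1)).
Gosper form: A/B · C(k+1)/C(k) with A=1/3, B=1, C=k**3 - 5*k**2/2 - k - 1/4.
Set up (1/3)·f(k+1) − (1)·f(k) − (k**3 - 5*k**2/2 - k - 1/4) = 0.
Degrees (0,0,3) ⇒ d ≤ 3.
A polynomial solution: f(k) = -3*(2*k**3 - 2*k**2 - k - 1)/4.
Certificate R = B(k−1)f/C = -3*(2*k**3 - 2*k**2 - k - 1)/(4*k**3 - 10*k**2 - 4*k - 1) gives s_k = 2*(2*k**3 - 2*k**2 - k - 1)/3**k.
s_(k+1) − s_k = 2*(-4*k**3 + 10*k**2 + 4*k + 1)/(3*3**k) = t_k.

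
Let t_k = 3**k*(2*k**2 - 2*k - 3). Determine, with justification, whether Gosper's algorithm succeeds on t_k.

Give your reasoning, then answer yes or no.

Yes. s_k = 3**k*(k**2 - 4*k + 3).

Compute t_(k+1)/t_k: get 3*(2*k**2 + 2*k - 3)/(2*k**2 - 2*k - 3).
Factor: A=3; B=1; C=k**2 - k - 3/2.
Need (3)·f(k+1) − (1)·f(k) = k**2 - k - 3/2.
d = 2 from the (0,0,2) case.
Solve for f: f(k) = (k - 3)*(k - 1)/2 (degree 2 ≤ 2).
Get s_k = R·t_k = 3**k*(k**2 - 4*k + 3) with R(k) = B(k−1)f(k)/C(k) = (k - 3)*(k - 1)/(2*k**2 - 2*k - 3).
s_(k+1) − s_k = 3**k*(2*k**2 - 2*k - 3) = t_k.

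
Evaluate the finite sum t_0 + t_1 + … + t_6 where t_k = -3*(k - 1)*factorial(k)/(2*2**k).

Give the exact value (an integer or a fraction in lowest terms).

Σ = -921/8

r(k) = k*(k + 1)/(2*(k - 1)) after simplifying.
So A=k/2 + 1/2 and B=1, with C=k - 1.
Key eq: (k/2 + 1/2)·f(k+1) = (1)·f(k) + (k - 1).
deg f ≤ 0 (via 1,0,1).
Match coefficients ⇒ f(k) = 2.
Then R = B(k−1)f/C = 2/(k - 1), so s_k = R(k)·t_k = -3*factorial(k)/2**k.
Δs = -3*(k - 1)*factorial(k)/(2*2**k), as required.
Σ_(k=0)^(6) t_k = s_(7) − s_(0) = -945/8 − (-3) = -921/8.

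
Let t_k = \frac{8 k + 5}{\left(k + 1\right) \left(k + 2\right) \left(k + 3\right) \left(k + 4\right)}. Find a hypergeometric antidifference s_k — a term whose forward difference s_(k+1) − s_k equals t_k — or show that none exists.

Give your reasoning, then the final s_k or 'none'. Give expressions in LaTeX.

s_k = \frac{k \left(k^{2} + 6 k + 3\right)}{2 \left(k + 1\right) \left(k + 2\right) \left(k + 3\right)}

The ratio is (k + 1)*(8*k + 13)/((k + 5)*(8*k + 5)).
A = k + 1, B = k + 5, C = k + 5/8.
Set up (k + 1)·f(k+1) − (k + 4)·f(k) − (k + 5/8) = 0.
From deg A=1, deg B=1, deg C=1: d=3.
A polynomial solution: f(k) = k*(k**2 + 6*k + 3)/16.
R(k) = B(k−1)·f(k)/C(k) = k*(k + 4)*(k**2 + 6*k + 3)/(2*(8*k + 5)); s_k = R·t_k = k*(k**2 + 6*k + 3)/(2*(k + 1)*(k + 2)*(k + 3)).
Check: Δs_k = (8*k + 5)/(k**4 + 10*k**3 + 35*k**2 + 50*k + 24). ✓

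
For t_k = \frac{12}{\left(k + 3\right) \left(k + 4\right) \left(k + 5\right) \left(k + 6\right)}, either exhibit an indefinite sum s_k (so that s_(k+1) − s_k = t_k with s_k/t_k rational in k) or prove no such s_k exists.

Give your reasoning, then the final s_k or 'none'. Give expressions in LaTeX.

Compute t_(k+1)/t_k: get (k + 3)/(k + 7).
A = k + 3, B = k + 7, C = 1.
f must satisfy (k + 3)·f(k+1) − (k + 6)·f(k) = 1.
Bound: deg f ≤ 3.
A polynomial solution: f(k) = k*(k**2 + 12*k + 47)/180.
Then R = B(k−1)f/C = k*(k + 6)*(k**2 + 12*k + 47)/180, so s_k = R(k)·t_k = k*(k**2 + 12*k + 47)/(15*(k + 3)*(k + 4)*(k + 5)).
Check: Δs_k = 12/(k**4 + 18*k**3 + 119*k**2 + 342*k + 360). ✓

s_k = \frac{k \left(k^{2} + 12 k + 47\right)}{15 \left(k + 3\right) \left(k + 4\right) \left(k + 5\right)}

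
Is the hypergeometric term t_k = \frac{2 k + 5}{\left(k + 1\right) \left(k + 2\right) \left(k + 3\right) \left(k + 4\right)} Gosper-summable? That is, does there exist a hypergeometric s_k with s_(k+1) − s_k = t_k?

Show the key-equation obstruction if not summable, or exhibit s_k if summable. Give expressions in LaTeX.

Step 1: r(k) = (k + 1)*(2*k + 7)/((k + 5)*(2*k + 5)).
Factor: A=k + 1; B=k + 5; C=k + 5/2.
Set up (k + 1)·f(k+1) − (k + 4)·f(k) − (k + 5/2) = 0.
Bound: deg f ≤ 3.
A polynomial solution: f(k) = k*(k + 2)*(k + 4)/6.
Certificate R = B(k−1)f/C = k*(k + 2)*(k + 4)**2/(3*(2*k + 5)) gives s_k = k*(k + 4)/(3*(k**2 + 4*k + 3)).
Δs = (2*k + 5)/(k**4 + 10*k**3 + 35*k**2 + 50*k + 24), as required.

Yes. s_k = \frac{k \left(k + 4\right)}{3 \left(k^{2} + 4 k + 3\right)}.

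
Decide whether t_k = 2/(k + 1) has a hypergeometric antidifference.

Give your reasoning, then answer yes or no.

No — t_k has no hypergeometric antidifference.

Compute t_(k+1)/t_k: get (k + 1)/(k + 2).
A = k + 1, B = k + 2, C = 1.
Key eq: (k + 1)·f(k+1) = (k + 1)·f(k) + (1).
From deg A=1, deg B=1, deg C=0: d=0.
Write f(k) = c0. Then LHS − RHS = -1, requiring -1 = 0: contradictory. No certificate.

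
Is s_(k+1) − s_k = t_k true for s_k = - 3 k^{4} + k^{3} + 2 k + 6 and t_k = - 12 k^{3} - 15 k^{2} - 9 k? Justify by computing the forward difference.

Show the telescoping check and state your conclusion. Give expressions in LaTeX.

Valid: the claim telescopes to t_k.

s_(k+1) = 2*k - 3*(k + 1)**4 + (k + 1)**3 + 8
s_(k+1) − s_k = 3*k*(-4*k**2 - 5*k - 3)
(s_(k+1) − s_k) − t_k = 0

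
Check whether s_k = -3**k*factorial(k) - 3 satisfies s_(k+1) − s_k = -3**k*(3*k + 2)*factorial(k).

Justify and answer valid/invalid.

s_(k+1) = -3**(k + 1)*factorial(k + 1) - 3
s_(k+1) − s_k = -3**k*(3*k + 2)*factorial(k)
(s_(k+1) − s_k) − t_k = 0

valid; difference matches t_k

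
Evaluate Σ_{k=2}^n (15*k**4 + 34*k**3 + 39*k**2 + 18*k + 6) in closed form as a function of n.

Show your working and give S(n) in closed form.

S(n) = 3*n**5 + 16*n**4 + 35*n**3 + 37*n**2 + 21*n - 112

Ratio r(k) = (15*k**4 + 94*k**3 + 231*k**2 + 258*k + 112)/(15*k**4 + 34*k**3 + 39*k**2 + 18*k + 6).
So A=1 and B=1, with C=k**4 + 34*k**3/15 + 13*k**2/5 + 6*k/5 + 2/5.
f must satisfy (1)·f(k+1) − (1)·f(k) = k**4 + 34*k**3/15 + 13*k**2/5 + 6*k/5 + 2/5.
deg f ≤ 5 (via 0,0,4).
A polynomial solution: f(k) = k*(3*k**4 + k**3 + k**2 - 2*k + 3)/15.
R(k) = B(k−1)·f(k)/C(k) = k*(3*k**4 + k**3 + k**2 - 2*k + 3)/(15*k**4 + 34*k**3 + 39*k**2 + 18*k + 6); s_k = R·t_k = k*(3*k**4 + k**3 + k**2 - 2*k + 3).
Verify: 15*k**4 + 34*k**3 + 39*k**2 + 18*k + 6 matches t_k.
Σ_(k=2)^n t_k = s_(n+1) − s_(2) = (3*n**5 + 16*n**4 + 35*n**3 + 37*n**2 + 21*n + 6) − (118), i.e. 3*n**5 + 16*n**4 + 35*n**3 + 37*n**2 + 21*n - 112.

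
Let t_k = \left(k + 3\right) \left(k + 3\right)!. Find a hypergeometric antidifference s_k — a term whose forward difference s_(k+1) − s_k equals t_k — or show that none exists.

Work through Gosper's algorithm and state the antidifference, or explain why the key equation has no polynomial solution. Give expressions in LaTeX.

s_k = \left(k + 3\right)!

Step 1: r(k) = (k + 4)**2/(k + 3).
Factor: A=k + 4; B=1; C=k + 3.
Set up (k + 4)·f(k+1) − (1)·f(k) − (k + 3) = 0.
d = 0 from the (1,0,1) case.
Match coefficients ⇒ f(k) = 1.
R(k) = B(k−1)·f(k)/C(k) = 1/(k + 3); s_k = R·t_k = factorial(k + 3).
Verify: (k + 3)*factorial(k + 3) matches t_k.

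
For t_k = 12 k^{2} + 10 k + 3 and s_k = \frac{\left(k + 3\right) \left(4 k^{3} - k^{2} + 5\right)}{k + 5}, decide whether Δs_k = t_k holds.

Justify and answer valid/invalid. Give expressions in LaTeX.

Invalid: residual \frac{2 \left(- 8 k^{3} - 71 k^{2} - 53 k - 10\right)}{k^{2} + 11 k + 30} ≠ 0.

s_(k+1) = (k + 4)*(4*(k + 1)**3 - (k + 1)**2 + 5)/(k + 6)
s_(k+1) − s_k = (12*k**4 + 126*k**3 + 331*k**2 + 227*k + 70)/(k**2 + 11*k + 30)
(s_(k+1) − s_k) − t_k = 2*(-8*k**3 - 71*k**2 - 53*k - 10)/(k**2 + 11*k + 30)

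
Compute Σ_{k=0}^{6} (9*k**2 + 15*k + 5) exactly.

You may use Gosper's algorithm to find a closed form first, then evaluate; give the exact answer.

Compute t_(k+1)/t_k: get (9*k**2 + 33*k + 29)/(9*k**2 + 15*k + 5).
Normal form (A,B,C) = (1, 1, k**2 + 5*k/3 + 5/9).
f must satisfy (1)·f(k+1) − (1)·f(k) = k**2 + 5*k/3 + 5/9.
d = 3 from the (0,0,2) case.
Coefficient equations give f(k) = k*(3*k**2 + 3*k - 1)/9.
So s_k = (B(k−1)f/C)·t_k = (k*(3*k**2 + 3*k - 1)/(9*k**2 + 15*k + 5))·t_k = k*(3*k**2 + 3*k - 1).
Check: Δs_k = 9*k**2 + 15*k + 5. ✓
Sum = s_(7) − s_(0); s_(7) = 1169, s_(0) = 0 ⇒ 1169.

Σ = 1169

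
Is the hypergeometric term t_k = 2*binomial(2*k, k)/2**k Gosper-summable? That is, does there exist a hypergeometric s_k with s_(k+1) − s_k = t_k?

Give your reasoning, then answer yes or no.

No — t_k has no hypergeometric antidifference.

t_(k+1)/t_k = (2*k + 1)/(k + 1).
Take A(k)=2*k + 1, B(k)=k + 1, C(k)=1.
Set up (2*k + 1)·f(k+1) − (k)·f(k) − (1) = 0.
From deg A=1, deg B=1, deg C=0: d=-1.
d = -1 < 0 ⇒ no nonzero polynomial f; not summable.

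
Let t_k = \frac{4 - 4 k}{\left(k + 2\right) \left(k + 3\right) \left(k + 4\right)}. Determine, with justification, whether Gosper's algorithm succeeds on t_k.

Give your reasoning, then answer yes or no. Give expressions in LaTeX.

Yes. s_k = - \frac{k \left(k - 7\right)}{3 \left(k + 2\right) \left(k + 3\right)}.

Ratio r(k) = k*(k + 2)/((k - 1)*(k + 5)).
So A=k + 2 and B=k + 5, with C=k - 1.
Solve (k + 2)·f(k+1) − (k + 4)·f(k) = k - 1.
Degrees (1,1,1) ⇒ d ≤ 2.
Solving with deg f ≤ 2: f(k) = k*(k - 7)/12.
R(k) = B(k−1)·f(k)/C(k) = k*(k - 7)*(k + 4)/(12*(k - 1)); s_k = R·t_k = -k*(k - 7)/(3*(k + 2)*(k + 3)).
Verify: 4*(1 - k)/(k**3 + 9*k**2 + 26*k + 24) matches t_k.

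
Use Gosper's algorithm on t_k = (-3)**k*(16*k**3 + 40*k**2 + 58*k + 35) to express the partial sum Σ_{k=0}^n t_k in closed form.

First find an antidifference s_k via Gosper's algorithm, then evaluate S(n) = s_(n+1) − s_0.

Step 1: r(k) = 3*(-16*k**3 - 88*k**2 - 186*k - 149)/(16*k**3 + 40*k**2 + 58*k + 35).
Take A(k)=-3, B(k)=1, C(k)=k**3 + 5*k**2/2 + 29*k/8 + 35/16.
Need (-3)·f(k+1) − (1)·f(k) = k**3 + 5*k**2/2 + 29*k/8 + 35/16.
Degrees (0,0,3) ⇒ d ≤ 3.
A polynomial solution: f(k) = -(4*k**3 + k**2 + 4*k + 2)/16.
So s_k = (B(k−1)f/C)·t_k = (-(4*k**3 + k**2 + 4*k + 2)/(16*k**3 + 40*k**2 + 58*k + 35))·t_k = (-3)**k*(-4*k**3 - k**2 - 4*k - 2).
Check: Δs_k = (-3)**k*(16*k**3 + 40*k**2 + 58*k + 35). ✓
Evaluate: s_(n+1) = 3*(-3)**n*(4*n**3 + 13*n**2 + 18*n + 11); subtract s_(0) = -2 ⇒ S(n) = 12*(-3)**n*n**3 + 39*(-3)**n*n**2 + 54*(-3)**n*n + 33*(-3)**n + 2.

S(n) = 12*(-3)**n*n**3 + 39*(-3)**n*n**2 + 54*(-3)**n*n + 33*(-3)**n + 2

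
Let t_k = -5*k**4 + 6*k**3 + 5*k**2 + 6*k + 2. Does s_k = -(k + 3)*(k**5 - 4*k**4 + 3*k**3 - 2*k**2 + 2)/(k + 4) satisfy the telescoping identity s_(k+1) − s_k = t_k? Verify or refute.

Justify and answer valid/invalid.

s_(k+1) = k*(-k**5 - 5*k**4 - k**3 + 19*k**2 + 34*k + 24)/(k + 5)
s_(k+1) − s_k = (-5*k**6 - 35*k**5 - 23*k**4 + 139*k**3 + 132*k**2 + 112*k + 30)/(k**2 + 9*k + 20)
(s_(k+1) − s_k) − t_k = 2*(2*k**5 + 9*k**4 - 16*k**3 - 12*k**2 - 13*k - 5)/(k**2 + 9*k + 20)

Invalid: residual 2*(2*k**5 + 9*k**4 - 16*k**3 - 12*k**2 - 13*k - 5)/(k**2 + 9*k + 20) ≠ 0.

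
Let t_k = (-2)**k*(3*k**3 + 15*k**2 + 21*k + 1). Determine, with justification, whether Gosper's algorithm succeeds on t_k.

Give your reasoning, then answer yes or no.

Yes. s_k = (-2)**k*(-k**3 - 3*k**2 - k + 3).

Compute t_(k+1)/t_k: get 2*(-3*k**3 - 24*k**2 - 60*k - 40)/(3*k**3 + 15*k**2 + 21*k + 1).
Gosper form: A/B · C(k+1)/C(k) with A=-2, B=1, C=k**3 + 5*k**2 + 7*k + 1/3.
Set up (-2)·f(k+1) − (1)·f(k) − (k**3 + 5*k**2 + 7*k + 1/3) = 0.
Bound: deg f ≤ 3.
Match coefficients ⇒ f(k) = -(k**3 + 3*k**2 + k - 3)/3.
R(k) = B(k−1)·f(k)/C(k) = -(k**3 + 3*k**2 + k - 3)/(3*k**3 + 15*k**2 + 21*k + 1); s_k = R·t_k = (-2)**k*(-k**3 - 3*k**2 - k + 3).
Verify: (-2)**k*(3*k**3 + 15*k**2 + 21*k + 1) matches t_k.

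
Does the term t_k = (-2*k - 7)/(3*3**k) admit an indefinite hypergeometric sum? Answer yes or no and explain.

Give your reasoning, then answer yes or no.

Yes. s_k = (k + 4)/3**k.

Ratio r(k) = (2*k + 9)/(3*(2*k + 7)).
Take A(k)=1/3, B(k)=1, C(k)=k + 7/2.
f must satisfy (1/3)·f(k+1) − (1)·f(k) = k + 7/2.
From deg A=0, deg B=0, deg C=1: d=1.
Solve for f: f(k) = -3*(k + 4)/2 (degree 1 ≤ 1).
Get s_k = R·t_k = (k + 4)/3**k with R(k) = B(k−1)f(k)/C(k) = -3*(k + 4)/(2*k + 7).
Check: Δs_k = (-2*k - 7)/(3*3**k). ✓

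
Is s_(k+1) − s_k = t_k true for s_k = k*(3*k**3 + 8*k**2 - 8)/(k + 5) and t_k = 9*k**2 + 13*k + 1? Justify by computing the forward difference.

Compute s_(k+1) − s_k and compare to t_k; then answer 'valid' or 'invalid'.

Invalid: residual 3*(-6*k**3 - 56*k**2 - 70*k - 5)/(k**2 + 11*k + 30) ≠ 0.

s_(k+1) = (k + 1)*(3*(k + 1)**3 + 8*(k + 1)**2 - 8)/(k + 6)
s_(k+1) − s_k = (9*k**4 + 94*k**3 + 246*k**2 + 191*k + 15)/(k**2 + 11*k + 30)
(s_(k+1) − s_k) − t_k = 3*(-6*k**3 - 56*k**2 - 70*k - 5)/(k**2 + 11*k + 30)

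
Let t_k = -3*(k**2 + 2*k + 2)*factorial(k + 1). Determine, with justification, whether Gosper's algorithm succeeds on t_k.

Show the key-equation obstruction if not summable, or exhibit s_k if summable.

The ratio is (k + 2)*(2*k + (k + 1)**2 + 4)/(k**2 + 2*k + 2).
Normal form (A,B,C) = (k + 2, 1, k**2 + 2*k + 2).
Need (k + 2)·f(k+1) − (1)·f(k) = k**2 + 2*k + 2.
Bound: deg f ≤ 1.
A polynomial solution: f(k) = k.
So s_k = (B(k−1)f/C)·t_k = (k/(k**2 + 2*k + 2))·t_k = -3*k*factorial(k + 1).
s_(k+1) − s_k = -3*(k**2 + 2*k + 2)*factorial(k + 1) = t_k.

Yes. s_k = -3*k*factorial(k + 1).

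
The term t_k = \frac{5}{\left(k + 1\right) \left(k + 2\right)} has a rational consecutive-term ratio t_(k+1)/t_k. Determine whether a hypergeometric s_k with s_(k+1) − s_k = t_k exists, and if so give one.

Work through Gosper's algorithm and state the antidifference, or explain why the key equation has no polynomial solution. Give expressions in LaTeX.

The ratio is (k + 1)/(k + 3).
A = k + 1, B = k + 3, C = 1.
Need (k + 1)·f(k+1) − (k + 2)·f(k) = 1.
Degrees (1,1,0) ⇒ d ≤ 1.
Solve for f: f(k) = k (degree 1 ≤ 1).
Get s_k = R·t_k = 5*k/(k + 1) with R(k) = B(k−1)f(k)/C(k) = k*(k + 2).
Δs = 5/(k**2 + 3*k + 2), as required.

s_k = \frac{5 k}{k + 1}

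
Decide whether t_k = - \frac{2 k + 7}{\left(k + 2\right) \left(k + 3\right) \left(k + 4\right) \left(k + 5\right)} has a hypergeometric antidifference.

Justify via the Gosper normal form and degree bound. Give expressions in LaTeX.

Yes. s_k = \frac{k \left(- k - 6\right)}{8 \left(k^{2} + 6 k + 8\right)}.

Step 1: r(k) = (k + 2)*(2*k + 9)/((k + 6)*(2*k + 7)).
Factor: A=k + 2; B=k + 6; C=k + 7/2.
Need (k + 2)·f(k+1) − (k + 5)·f(k) = k + 7/2.
deg f ≤ 3 (via 1,1,1).
A polynomial solution: f(k) = k*(k + 3)*(k + 6)/16.
R(k) = B(k−1)·f(k)/C(k) = k*(k + 3)*(k + 5)*(k + 6)/(8*(2*k + 7)); s_k = R·t_k = k*(-k - 6)/(8*(k**2 + 6*k + 8)).
Verify: (-2*k - 7)/(k**4 + 14*k**3 + 71*k**2 + 154*k + 120) matches t_k.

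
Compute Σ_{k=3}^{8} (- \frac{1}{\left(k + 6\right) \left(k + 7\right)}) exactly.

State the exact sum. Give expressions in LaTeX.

Σ = -2/45

Ratio r(k) = (k + 6)/(k + 8).
Take A(k)=k + 6, B(k)=k + 8, C(k)=1.
Set up (k + 6)·f(k+1) − (k + 7)·f(k) − (1) = 0.
d = 1 from the (1,1,0) case.
Coefficient equations give f(k) = k/6.
R(k) = B(k−1)·f(k)/C(k) = k*(k + 7)/6; s_k = R·t_k = -k/(6*k + 36).
Check: Δs_k = -1/(k**2 + 13*k + 42). ✓
Telescoping: Σ = s_(9) − s_(3) = -1/10 − (-1/18) = -2/45.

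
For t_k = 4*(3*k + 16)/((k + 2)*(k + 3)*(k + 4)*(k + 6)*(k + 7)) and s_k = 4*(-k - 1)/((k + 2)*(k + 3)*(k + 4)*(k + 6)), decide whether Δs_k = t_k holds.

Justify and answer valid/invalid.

Invalid: residual 12*(-4*k - 23)/(k**6 + 27*k**5 + 295*k**4 + 1665*k**3 + 5104*k**2 + 8028*k + 5040) ≠ 0.

s_(k+1) = 4*(-k - 2)/((k + 3)*(k + 4)*(k + 5)*(k + 7))
s_(k+1) − s_k = 4*(3*k**2 + 19*k + 11)/(k**6 + 27*k**5 + 295*k**4 + 1665*k**3 + 5104*k**2 + 8028*k + 5040)
(s_(k+1) − s_k) − t_k = 12*(-4*k - 23)/(k**6 + 27*k**5 + 295*k**4 + 1665*k**3 + 5104*k**2 + 8028*k + 5040)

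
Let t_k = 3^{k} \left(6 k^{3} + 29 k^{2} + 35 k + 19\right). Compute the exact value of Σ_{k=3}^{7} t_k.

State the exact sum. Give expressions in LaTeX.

Step 1: r(k) = 3*(6*k**3 + 47*k**2 + 111*k + 89)/(6*k**3 + 29*k**2 + 35*k + 19).
Normal form (A,B,C) = (3, 1, k**3 + 29*k**2/6 + 35*k/6 + 19/6).
Need (3)·f(k+1) − (1)·f(k) = k**3 + 29*k**2/6 + 35*k/6 + 19/6.
d = 3 from the (0,0,3) case.
Solve for f: f(k) = (3*k**3 + k**2 + k + 2)/6 (degree 3 ≤ 3).
Certificate R = B(k−1)f/C = (3*k**3 + k**2 + k + 2)/(6*k**3 + 29*k**2 + 35*k + 19) gives s_k = 3**k*(3*k**3 + k**2 + k + 2).
s_(k+1) − s_k = 3**k*(6*k**3 + 29*k**2 + 35*k + 19) = t_k.
Sum = s_(8) − s_(3); s_(8) = 10563210, s_(3) = 2565 ⇒ 10560645.

Σ = 10560645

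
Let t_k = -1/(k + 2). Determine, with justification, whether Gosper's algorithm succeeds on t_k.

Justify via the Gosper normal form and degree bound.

Step 1: r(k) = (k + 2)/(k + 3).
A = k + 2, B = k + 3, C = 1.
Key eq: (k + 2)·f(k+1) = (k + 2)·f(k) + (1).
From deg A=1, deg B=1, deg C=0: d=0.
Write f(k) = c0. Then LHS − RHS = -1, requiring -1 = 0: contradictory. No certificate.

No — key equation has no polynomial f.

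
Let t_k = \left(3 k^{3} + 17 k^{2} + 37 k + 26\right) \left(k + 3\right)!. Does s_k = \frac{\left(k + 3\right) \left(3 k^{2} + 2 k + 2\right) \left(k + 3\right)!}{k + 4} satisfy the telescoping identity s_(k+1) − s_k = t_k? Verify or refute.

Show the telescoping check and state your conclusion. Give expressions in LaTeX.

s_(k+1) = (k + 4)*(3*k**2 + 8*k + 7)*factorial(k + 4)/(k + 5)
s_(k+1) − s_k = (3*k**5 + 41*k**4 + 221*k**3 + 597*k**2 + 802*k + 418)*factorial(k + 3)/((k + 4)*(k + 5))
(s_(k+1) − s_k) − t_k = -(3*k**4 + 29*k**3 + 102*k**2 + 172*k + 102)*factorial(k + 3)/((k + 4)*(k + 5))

Invalid: residual - \frac{\left(3 k^{4} + 29 k^{3} + 102 k^{2} + 172 k + 102\right) \left(k + 3\right)!}{\left(k + 4\right) \left(k + 5\right)} ≠ 0.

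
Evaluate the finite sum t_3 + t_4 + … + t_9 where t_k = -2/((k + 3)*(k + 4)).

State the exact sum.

r(k) = (k + 3)/(k + 5) after simplifying.
A = k + 3, B = k + 5, C = 1.
Solve (k + 3)·f(k+1) − (k + 4)·f(k) = 1.
deg f ≤ 1 (via 1,1,0).
Solve for f: f(k) = k/3 (degree 1 ≤ 1).
R(k) = B(k−1)·f(k)/C(k) = k*(k + 4)/3; s_k = R·t_k = -2*k/(3*k + 9).
s_(k+1) − s_k = -2/(k**2 + 7*k + 12) = t_k.
Σ_(k=3)^(9) t_k = s_(10) − s_(3) = -20/39 − (-1/3) = -7/39.

Σ = -7/39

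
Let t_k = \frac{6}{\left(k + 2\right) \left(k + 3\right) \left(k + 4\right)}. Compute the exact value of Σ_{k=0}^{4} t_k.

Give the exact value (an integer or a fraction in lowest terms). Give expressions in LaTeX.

Step 1: r(k) = (k + 2)/(k + 5).
Factor: A=k + 2; B=k + 5; C=1.
f must satisfy (k + 2)·f(k+1) − (k + 4)·f(k) = 1.
d = 2 from the (1,1,0) case.
Solve for f: f(k) = k*(k + 5)/12 (degree 2 ≤ 2).
Certificate R = B(k−1)f/C = k*(k + 4)*(k + 5)/12 gives s_k = k*(k + 5)/(2*(k + 2)*(k + 3)).
Check: Δs_k = 6/(k**3 + 9*k**2 + 26*k + 24). ✓
Telescoping: Σ = s_(5) − s_(0) = 25/56 − (0) = 25/56.

Σ = 25/56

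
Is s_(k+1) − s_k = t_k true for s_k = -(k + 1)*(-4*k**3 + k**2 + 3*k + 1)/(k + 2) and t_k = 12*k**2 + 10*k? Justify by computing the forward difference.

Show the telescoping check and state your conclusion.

s_(k+1) = (4*k**4 + 19*k**3 + 29*k**2 + 13*k - 2)/(k + 3)
s_(k+1) − s_k = (12*k**4 + 62*k**3 + 87*k**2 + 37*k - 1)/(k**2 + 5*k + 6)
(s_(k+1) − s_k) − t_k = (-8*k**3 - 35*k**2 - 23*k - 1)/(k**2 + 5*k + 6)

Invalid: residual (-8*k**3 - 35*k**2 - 23*k - 1)/(k**2 + 5*k + 6) ≠ 0.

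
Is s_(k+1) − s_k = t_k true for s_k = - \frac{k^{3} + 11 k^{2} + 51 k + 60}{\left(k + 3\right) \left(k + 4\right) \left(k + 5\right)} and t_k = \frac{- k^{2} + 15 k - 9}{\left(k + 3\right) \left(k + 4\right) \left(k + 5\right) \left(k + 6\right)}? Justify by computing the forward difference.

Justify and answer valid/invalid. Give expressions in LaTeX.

s_(k+1) = (-51*k - (k + 1)**3 - 11*(k + 1)**2 - 111)/((k + 4)*(k + 5)*(k + 6))
s_(k+1) − s_k = (-k**2 + 15*k - 9)/(k**4 + 18*k**3 + 119*k**2 + 342*k + 360)
(s_(k+1) − s_k) − t_k = 0

valid (s_(k+1) − s_k reduces to t_k)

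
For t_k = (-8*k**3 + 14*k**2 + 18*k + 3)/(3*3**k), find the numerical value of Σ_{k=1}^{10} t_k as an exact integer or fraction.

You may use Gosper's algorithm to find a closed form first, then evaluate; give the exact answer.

Compute t_(k+1)/t_k: get (8*k**3 + 10*k**2 - 22*k - 27)/(3*(8*k**3 - 14*k**2 - 18*k - 3)).
So A=1/3 and B=1, with C=k**3 - 7*k**2/4 - 9*k/4 - 3/8.
Key eq: (1/3)·f(k+1) = (1)·f(k) + (k**3 - 7*k**2/4 - 9*k/4 - 3/8).
Degrees (0,0,3) ⇒ d ≤ 3.
Solve for f: f(k) = -3*(4*k**3 - k**2 - 4*k - 2)/8 (degree 3 ≤ 3).
R(k) = B(k−1)·f(k)/C(k) = -3*(4*k**3 - k**2 - 4*k - 2)/(8*k**3 - 14*k**2 - 18*k - 3); s_k = R·t_k = (4*k**3 - k**2 - 4*k - 2)/3**k.
s_(k+1) − s_k = (-8*k**3 + 14*k**2 + 18*k + 3)/(3*3**k) = t_k.
Evaluate s at k=11 and k=1: 191/6561 and -1; difference 6752/6561.

Σ = 6752/6561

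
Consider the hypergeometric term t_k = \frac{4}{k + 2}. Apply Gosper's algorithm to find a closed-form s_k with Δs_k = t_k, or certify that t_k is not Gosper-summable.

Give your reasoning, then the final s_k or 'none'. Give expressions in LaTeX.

Ratio r(k) = (k + 2)/(k + 3).
Normal form (A,B,C) = (k + 2, k + 3, 1).
f must satisfy (k + 2)·f(k+1) − (k + 2)·f(k) = 1.
From deg A=1, deg B=1, deg C=0: d=0.
Generic f = c0 gives residual -1; -1 = 0 cannot hold, so t_k is not Gosper-summable.

none — t_k is not Gosper-summable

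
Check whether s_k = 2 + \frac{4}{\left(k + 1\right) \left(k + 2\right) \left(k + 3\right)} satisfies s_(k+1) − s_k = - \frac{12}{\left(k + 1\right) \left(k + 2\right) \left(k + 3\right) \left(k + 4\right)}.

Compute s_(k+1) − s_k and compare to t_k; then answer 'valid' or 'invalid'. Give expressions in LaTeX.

valid (s_(k+1) − s_k reduces to t_k)

s_(k+1) = 2 + 4/((k + 2)*(k + 3)*(k + 4))
s_(k+1) − s_k = -12/((k + 1)*(k + 2)*(k + 3)*(k + 4))
(s_(k+1) − s_k) − t_k = 0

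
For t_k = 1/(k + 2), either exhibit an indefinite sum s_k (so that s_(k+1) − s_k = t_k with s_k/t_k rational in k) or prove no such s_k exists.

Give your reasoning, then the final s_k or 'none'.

no hypergeometric antidifference exists

t_(k+1)/t_k = (k + 2)/(k + 3).
Gosper form: A/B · C(k+1)/C(k) with A=k + 2, B=k + 3, C=1.
Key eq: (k + 2)·f(k+1) = (k + 2)·f(k) + (1).
Bound: deg f ≤ 0.
Generic f = c0 gives residual -1; -1 = 0 cannot hold, so t_k is not Gosper-summable.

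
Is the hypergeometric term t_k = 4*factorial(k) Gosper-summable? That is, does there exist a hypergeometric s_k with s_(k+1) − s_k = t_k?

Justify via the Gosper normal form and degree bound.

Compute t_(k+1)/t_k: get k + 1.
So A=k + 1 and B=1, with C=1.
Key eq: (k + 1)·f(k+1) = (1)·f(k) + (1).
Degrees (1,0,0) ⇒ d ≤ -1.
Negative degree bound (-1): no f exists, t_k not Gosper-summable.

No — t_k has no hypergeometric antidifference.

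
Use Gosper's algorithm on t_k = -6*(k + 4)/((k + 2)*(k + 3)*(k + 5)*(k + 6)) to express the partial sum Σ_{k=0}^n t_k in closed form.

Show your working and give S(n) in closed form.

S(n) = 3*(-n**2 - 9*n - 8)/(10*(n**2 + 9*n + 18))

Step 1: r(k) = (k + 2)*(k + 5)**2/((k + 4)**2*(k + 7)).
Factor: A=k + 2; B=k + 7; C=k**2 + 8*k + 16.
Set up (k + 2)·f(k+1) − (k + 6)·f(k) − (k**2 + 8*k + 16) = 0.
Degrees (1,1,2) ⇒ d ≤ 4.
A polynomial solution: f(k) = k*(k + 3)*(k + 4)*(k + 7)/20.
Then R = B(k−1)f/C = k*(k + 3)*(k + 6)*(k + 7)/(20*(k + 4)), so s_k = R(k)·t_k = 3*k*(-k - 7)/(10*(k**2 + 7*k + 10)).
s_(k+1) − s_k = 6*(-k - 4)/(k**4 + 16*k**3 + 91*k**2 + 216*k + 180) = t_k.
Evaluate: s_(n+1) = 3*(-n**2 - 9*n - 8)/(10*(n**2 + 9*n + 18)); subtract s_(0) = 0 ⇒ S(n) = 3*(-n**2 - 9*n - 8)/(10*(n**2 + 9*n + 18)).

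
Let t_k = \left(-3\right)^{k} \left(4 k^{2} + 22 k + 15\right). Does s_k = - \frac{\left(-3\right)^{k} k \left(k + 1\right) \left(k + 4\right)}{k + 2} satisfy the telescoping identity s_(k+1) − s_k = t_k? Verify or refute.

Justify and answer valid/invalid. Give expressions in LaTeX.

s_(k+1) = 3*(-3)**k*(k + 1)*(k + 2)*(k + 5)/(k + 3)
s_(k+1) − s_k = (-3)**k*(k + 1)*(k*(k + 3)*(k + 4) + 3*(k + 2)**2*(k + 5))/((k + 2)*(k + 3))
(s_(k+1) − s_k) − t_k = (-3)**k*(-4*k**3 - 31*k**2 - 63*k - 30)/(k**2 + 5*k + 6)

Invalid: residual \frac{\left(-3\right)^{k} \left(- 4 k^{3} - 31 k^{2} - 63 k - 30\right)}{k^{2} + 5 k + 6} ≠ 0.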